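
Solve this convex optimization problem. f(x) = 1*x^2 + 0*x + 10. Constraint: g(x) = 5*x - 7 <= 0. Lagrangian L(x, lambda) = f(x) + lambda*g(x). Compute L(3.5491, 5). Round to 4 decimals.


Step 1: Evaluate f(x).
f(3.5491) = 1*3.5491^2 + 0*3.5491 + 10 = 22.5961
Step 2: Evaluate g(x).
g(3.5491) = 5*3.5491 - 7 = 10.7455
Step 3: Compute Lagrangian.
L = 22.5961 + 5*10.7455 = 76.3236


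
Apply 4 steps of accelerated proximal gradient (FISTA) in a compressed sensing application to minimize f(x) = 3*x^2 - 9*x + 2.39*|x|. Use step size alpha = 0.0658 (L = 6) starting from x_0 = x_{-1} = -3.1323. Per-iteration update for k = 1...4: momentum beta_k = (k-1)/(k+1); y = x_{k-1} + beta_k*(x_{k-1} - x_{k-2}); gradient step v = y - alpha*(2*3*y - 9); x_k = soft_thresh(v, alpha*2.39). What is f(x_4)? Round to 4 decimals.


FISTA on f(x) = 3*x^2 - 9*x + 2.39*|x|
L = 6, alpha = 0.0658
Iteration 1: beta = 0.0, y = -3.1323 + 0.0*(-3.1323 + 3.1323) = -3.1323
  grad(y) = -27.7938, v = y - alpha*grad = -1.3035
  prox(v) = soft_thresh(-1.3035, 0.1573) = -1.1462
Iteration 2: beta = 0.3333, y = -1.1462 + 0.3333*(-1.1462 + 3.1323) = -0.4842
  grad(y) = -11.905, v = y - alpha*grad = 0.2992
  prox(v) = soft_thresh(0.2992, 0.1573) = 0.1419
Iteration 3: beta = 0.5, y = 0.1419 + 0.5*(0.1419 + 1.1462) = 0.786
  grad(y) = -4.2841, v = y - alpha*grad = 1.0679
  prox(v) = soft_thresh(1.0679, 0.1573) = 0.9106
Iteration 4: beta = 0.6, y = 0.9106 + 0.6*(0.9106 - 0.1419) = 1.3718
  grad(y) = -0.769, v = y - alpha*grad = 1.4224
  prox(v) = soft_thresh(1.4224, 0.1573) = 1.2652
f(x_4) = 3*1.2652^2 - 9*1.2652 + 2.39*|1.2652| = -3.5608


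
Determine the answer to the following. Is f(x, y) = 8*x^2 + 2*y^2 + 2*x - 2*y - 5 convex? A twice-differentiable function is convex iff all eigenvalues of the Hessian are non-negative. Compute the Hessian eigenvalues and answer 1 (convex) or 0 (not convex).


The Hessian of f(x,y) = 8*x^2 + 2*y^2 + 2*x - 2*y - 5 is:
H = [[16, 0], [0, 4]]
Trace = 16 + 4 = 20
Determinant = 16*4 - (0)^2 = 64
Discriminant = (20)^2 - 4*64 = 144.0
Eigenvalues: lambda_1 = 4.0, lambda_2 = 16.0
The function is convex.

1


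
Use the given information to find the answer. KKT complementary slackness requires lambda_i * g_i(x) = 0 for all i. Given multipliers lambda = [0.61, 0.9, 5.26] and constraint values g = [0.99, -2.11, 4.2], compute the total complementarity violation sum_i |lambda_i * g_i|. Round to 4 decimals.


KKT complementary slackness check:
lambda_1 * g_1 = 0.61 * 0.99 = 0.6039
lambda_2 * g_2 = 0.9 * -2.11 = -1.899
lambda_3 * g_3 = 5.26 * 4.2 = 22.092
Total violation = 0.6039 + 1.899 + 22.092 = 24.5949


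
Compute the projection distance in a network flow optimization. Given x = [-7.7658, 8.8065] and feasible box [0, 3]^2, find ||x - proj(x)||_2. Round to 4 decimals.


Project each component onto [0, 3].
clip(-7.7658) = 0.0, clip(8.8065) = 3.0
Projection = [0.0, 3.0]
Squared diffs: [60.3076, 33.7154]
Distance = sqrt(94.023) = 9.6966


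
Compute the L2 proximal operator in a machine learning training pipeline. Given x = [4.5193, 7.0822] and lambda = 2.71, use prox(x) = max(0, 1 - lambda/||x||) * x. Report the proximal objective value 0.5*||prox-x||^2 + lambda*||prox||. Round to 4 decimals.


Step 1: Compute ||x||.
||x|| = 8.4013
Step 2: Compute scaling factor.
scale = max(0, 1 - 2.71/8.4013) = 0.6774
Step 3: prox(x) = [3.0615, 4.7977]
||prox(x)|| = 5.6913
Step 4: Proximal objective.
0.5*||prox-x||^2 = 3.6721
lambda*||prox|| = 15.4234
Total = 19.0954


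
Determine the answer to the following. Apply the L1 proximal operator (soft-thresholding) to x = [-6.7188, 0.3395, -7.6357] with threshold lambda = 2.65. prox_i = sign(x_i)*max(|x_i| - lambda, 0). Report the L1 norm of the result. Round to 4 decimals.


Soft-thresholding with lambda = 2.65:
prox(-6.7188) = sign(-6.7188)*max(|-6.7188| - 2.65, 0) = -4.0688
prox(0.3395) = sign(0.3395)*max(|0.3395| - 2.65, 0) = 0.0
prox(-7.6357) = sign(-7.6357)*max(|-7.6357| - 2.65, 0) = -4.9857
prox(x) = [-4.0688, 0.0, -4.9857]
||prox(x)||_1 = 4.0688 + 0.0 + 4.9857 = 9.0545


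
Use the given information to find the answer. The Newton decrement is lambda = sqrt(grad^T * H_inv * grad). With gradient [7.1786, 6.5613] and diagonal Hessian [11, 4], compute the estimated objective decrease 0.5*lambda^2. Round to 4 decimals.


Step 1: H is diagonal, so H^(-1) * g = [0.6526, 1.6403].
Step 2: g^T H^(-1) g = sum_i g_i^2 / H_ii
  = (7.1786)^2/11 + (6.5613)^2/4
  = 4.6848 + 10.7627 = 15.4474
Step 3: Objective decrease = 0.5 * g^T H^(-1) g = 7.7237


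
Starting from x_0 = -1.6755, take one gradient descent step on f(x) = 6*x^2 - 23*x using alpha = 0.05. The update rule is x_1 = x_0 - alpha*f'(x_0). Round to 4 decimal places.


We compute the gradient at x_0 and apply the update.
f'(x) = 12*x - 23
f'(-1.6755) = 12*-1.6755 - 23 = -43.106
x_1 = -1.6755 - 0.05*-43.106 = 0.4798


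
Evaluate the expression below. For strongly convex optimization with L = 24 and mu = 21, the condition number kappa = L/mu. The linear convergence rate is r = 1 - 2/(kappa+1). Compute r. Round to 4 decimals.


Step 1: Compute the condition number.
kappa = L/mu = 24/21 = 1.1429
Step 2: Compute the convergence rate.
r = 1 - 2/(kappa + 1) = 1 - 2*mu/(L + mu) = (L - mu)/(L + mu) = 3/45 = 0.0667


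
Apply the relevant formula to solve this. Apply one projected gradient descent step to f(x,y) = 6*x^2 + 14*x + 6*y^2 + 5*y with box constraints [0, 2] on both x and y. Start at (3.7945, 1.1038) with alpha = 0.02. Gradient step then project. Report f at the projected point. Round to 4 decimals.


Step 1: Compute gradient at (3.7945, 1.1038).
grad_x = 2*6*3.7945 + 14 = 59.534
grad_y = 2*6*1.1038 + 5 = 18.2456
Step 2: Gradient step.
x_raw = 3.7945 - 0.02*59.534 = 2.6038
y_raw = 1.1038 - 0.02*18.2456 = 0.7389
Step 3: Project onto [0, 2].
x_proj = clip(2.6038) = 2.0
y_proj = clip(0.7389) = 0.7389
Step 4: Evaluate f.
f(2.0, 0.7389) = 58.9702


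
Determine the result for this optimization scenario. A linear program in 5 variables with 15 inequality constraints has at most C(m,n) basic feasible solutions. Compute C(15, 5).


Each vertex corresponds to some choice of n active constraints out of m, so the number of vertices is at most C(m, n) = m! / (n!(m-n)!).
m = 15, n = 5
Numerator: 15 * 14 * 13 * 12 * 11
Denominator: 5! = 120
C(15, 5) = 3003


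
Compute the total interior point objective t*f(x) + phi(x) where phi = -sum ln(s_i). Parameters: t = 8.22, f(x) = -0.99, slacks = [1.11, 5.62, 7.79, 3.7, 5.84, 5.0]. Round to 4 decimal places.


Step 1: Compute log-barrier.
ln values: [0.1044, 1.7263, 2.0528, 1.3083, 1.7647, 1.6094]
phi = -(0.1044 + 1.7263 + 2.0528 + 1.3083 + 1.7647 + 1.6094) = -8.566
Step 2: Compute augmented objective.
t*f(x) = 8.22*-0.99 = -8.1378
Total = -8.1378 - 8.566 = -16.7038


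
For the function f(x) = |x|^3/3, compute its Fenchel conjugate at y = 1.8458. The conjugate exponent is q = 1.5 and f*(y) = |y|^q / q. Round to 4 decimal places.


The conjugate exponent q satisfies 1/p + 1/q = 1.
p = 3, so q = 3/(3 - 1) = 1.5
|y|^q = 1.8458^1.5 = 2.5077
f*(1.8458) = 2.5077 / 1.5 = 1.6718


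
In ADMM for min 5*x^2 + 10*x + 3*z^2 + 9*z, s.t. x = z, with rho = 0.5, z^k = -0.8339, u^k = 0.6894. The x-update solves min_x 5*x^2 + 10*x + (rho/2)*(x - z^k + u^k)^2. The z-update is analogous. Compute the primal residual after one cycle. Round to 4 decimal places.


ADMM iteration with rho = 0.5, z^k = -0.8339, u^k = 0.6894
Step 1: x-update.
Minimize 5*x^2 + 10*x + (0.5/2)*(x + 0.8339 + 0.6894)^2
FOC: (2*5 + 0.5)*x = -10 + 0.5*(-0.8339 - 0.6894)
x^{k+1} = -1.0249
Step 2: z-update.
Minimize 3*z^2 + 9*z + (0.5/2)*(-1.0249 - z + 0.6894)^2
FOC: (2*3 + 0.5)*z = -9 + 0.5*(-1.0249 + 0.6894)
z^{k+1} = -1.4104
Step 3: u-update.
u^{k+1} = 0.6894 - 1.0249 + 1.4104 = 1.0749
Step 4: Primal residual = |-1.0249 + 1.4104| = 0.3855


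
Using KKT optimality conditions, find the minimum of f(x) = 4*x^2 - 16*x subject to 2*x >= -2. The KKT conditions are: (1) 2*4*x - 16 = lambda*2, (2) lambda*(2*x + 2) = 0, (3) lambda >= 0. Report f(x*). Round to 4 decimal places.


Step 1: Try lambda = 0 (constraint inactive).
Stationarity: 2*4*x - 16 = 0
x* = 16/(2*4) = 2.0
Check constraint: 2*2.0 = 4.0 >= -2 -- satisfied.
Step 2: Compute optimal value.
f(x*) = 4*2.0^2 - 16*2.0 = -16.0


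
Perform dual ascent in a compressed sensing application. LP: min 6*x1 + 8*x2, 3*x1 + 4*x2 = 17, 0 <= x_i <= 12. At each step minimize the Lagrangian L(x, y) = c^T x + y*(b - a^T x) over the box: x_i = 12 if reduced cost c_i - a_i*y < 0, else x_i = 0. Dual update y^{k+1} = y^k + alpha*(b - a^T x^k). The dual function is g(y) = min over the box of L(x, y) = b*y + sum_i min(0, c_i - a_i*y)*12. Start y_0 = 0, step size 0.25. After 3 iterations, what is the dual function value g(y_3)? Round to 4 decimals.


Dual ascent for LP: min 6*x1 + 8*x2, 3*x1 + 4*x2 = 17, 0 <= x_i <= 12
Step 1: y^k = 0.0, reduced costs: (6.0, 8.0)
  x^k = (0.0, 0.0), subgradient = b - a^T x = 17.0
  y^{k+1} = 0.0 + 0.25*17.0 = 4.25
Step 2: y^k = 4.25, reduced costs: (-6.75, -9.0)
  x^k = (12.0, 12.0), subgradient = b - a^T x = -67.0
  y^{k+1} = 4.25 + 0.25*-67.0 = -12.5
Step 3: y^k = -12.5, reduced costs: (43.5, 58.0)
  x^k = (0.0, 0.0), subgradient = b - a^T x = 17.0
  y^{k+1} = -12.5 + 0.25*17.0 = -8.25
Dual objective at y_3 = -8.25: reduced costs (30.75, 41.0), box minimizer x = (0.0, 0.0)
g(y_3) = b*y + (c1 - a1*y)*x1 + (c2 - a2*y)*x2 = 17*(-8.25) + 30.75*0.0 + 41.0*0.0 = -140.25 + 0.0 + 0.0 = -140.25


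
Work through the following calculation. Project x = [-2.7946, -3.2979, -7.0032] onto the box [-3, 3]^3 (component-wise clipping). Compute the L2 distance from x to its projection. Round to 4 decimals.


Project each component onto [-3, 3].
clip(-2.7946) = -2.7946, clip(-3.2979) = -3.0, clip(-7.0032) = -3.0
Projection = [-2.7946, -3.0, -3.0]
Squared diffs: [0.0, 0.0887, 16.0256]
Distance = sqrt(16.1143) = 4.0143


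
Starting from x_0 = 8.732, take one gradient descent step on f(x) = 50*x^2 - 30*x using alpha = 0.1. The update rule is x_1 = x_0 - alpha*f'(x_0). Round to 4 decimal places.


We compute the gradient at x_0 and apply the update.
f'(x) = 100*x - 30
f'(8.732) = 100*8.732 - 30 = 843.2
x_1 = 8.732 - 0.1*843.2 = -75.588


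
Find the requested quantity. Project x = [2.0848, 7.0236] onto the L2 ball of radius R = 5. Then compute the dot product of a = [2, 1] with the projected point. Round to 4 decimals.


Step 1: Compute ||x|| (intermediates to 6 decimals).
||x|| = sqrt(2.0848^2 + 7.0236^2) = 7.326483
Step 2: Project.
Since ||x|| > R, scale = R/||x|| = 5/7.326483 = 0.682456, proj(x) = scale * x
proj(x) = [1.422784, 4.793298]
Step 3: Dot product.
a^T * proj(x) = 2*1.422784 + 1*4.793298 = 7.6389


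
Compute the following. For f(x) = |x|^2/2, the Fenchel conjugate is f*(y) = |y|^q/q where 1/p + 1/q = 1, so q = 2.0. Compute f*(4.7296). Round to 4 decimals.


The conjugate exponent q satisfies 1/p + 1/q = 1.
p = 2, so q = 2/(2 - 1) = 2.0
|y|^q = 4.7296^2.0 = 22.3691
f*(4.7296) = 22.3691 / 2.0 = 11.1846


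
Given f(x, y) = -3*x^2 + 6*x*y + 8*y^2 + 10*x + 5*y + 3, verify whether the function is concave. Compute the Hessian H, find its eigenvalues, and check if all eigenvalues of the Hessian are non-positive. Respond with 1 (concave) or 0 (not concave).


The Hessian of f(x,y) = -3*x^2 + 6*x*y + 8*y^2 + 10*x + 5*y + 3 is:
H = [[-6, 6], [6, 16]]
Trace = -6 + 16 = 10
Determinant = -6*16 - (6)^2 = -132
Discriminant = (10)^2 - 4*-132 = 628.0
Eigenvalues: lambda_1 = -7.53, lambda_2 = 17.53
The function is not concave.

0


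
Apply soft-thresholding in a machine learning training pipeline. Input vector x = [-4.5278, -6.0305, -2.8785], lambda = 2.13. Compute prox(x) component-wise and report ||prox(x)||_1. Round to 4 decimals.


Soft-thresholding with lambda = 2.13:
prox(-4.5278) = sign(-4.5278)*max(|-4.5278| - 2.13, 0) = -2.3978
prox(-6.0305) = sign(-6.0305)*max(|-6.0305| - 2.13, 0) = -3.9005
prox(-2.8785) = sign(-2.8785)*max(|-2.8785| - 2.13, 0) = -0.7485
prox(x) = [-2.3978, -3.9005, -0.7485]
||prox(x)||_1 = 2.3978 + 3.9005 + 0.7485 = 7.0468


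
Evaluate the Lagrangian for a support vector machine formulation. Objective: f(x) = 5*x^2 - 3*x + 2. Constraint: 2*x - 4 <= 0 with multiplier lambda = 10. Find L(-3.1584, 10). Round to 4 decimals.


Step 1: Evaluate f(x).
f(-3.1584) = 5*(-3.1584)^2 - 3*(-3.1584) + 2 = 61.3527
Step 2: Evaluate g(x).
g(-3.1584) = 2*-3.1584 - 4 = -10.3168
Step 3: Compute Lagrangian.
L = 61.3527 + 10*-10.3168 = -41.8153


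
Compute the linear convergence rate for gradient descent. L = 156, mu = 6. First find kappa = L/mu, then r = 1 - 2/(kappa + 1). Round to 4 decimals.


Step 1: Compute the condition number.
kappa = L/mu = 156/6 = 26.0
Step 2: Compute the convergence rate.
r = 1 - 2/(kappa + 1) = 1 - 2*mu/(L + mu) = (L - mu)/(L + mu) = 150/162 = 0.9259


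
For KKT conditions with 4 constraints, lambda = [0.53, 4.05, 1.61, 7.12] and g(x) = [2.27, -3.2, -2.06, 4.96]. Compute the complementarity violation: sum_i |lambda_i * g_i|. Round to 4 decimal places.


KKT complementary slackness check:
lambda_1 * g_1 = 0.53 * 2.27 = 1.2031
lambda_2 * g_2 = 4.05 * -3.2 = -12.96
lambda_3 * g_3 = 1.61 * -2.06 = -3.3166
lambda_4 * g_4 = 7.12 * 4.96 = 35.3152
Total violation = 1.2031 + 12.96 + 3.3166 + 35.3152 = 52.7949


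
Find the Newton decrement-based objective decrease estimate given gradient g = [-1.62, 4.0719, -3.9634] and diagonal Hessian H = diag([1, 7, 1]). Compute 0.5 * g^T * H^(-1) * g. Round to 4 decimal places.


Step 1: H is diagonal, so H^(-1) * g = [-1.62, 0.5817, -3.9634].
Step 2: g^T H^(-1) g = sum_i g_i^2 / H_ii
  = (-1.62)^2/1 + (4.0719)^2/7 + (-3.9634)^2/1
  = 2.6244 + 2.3686 + 15.7085 = 20.7016
Step 3: Objective decrease = 0.5 * g^T H^(-1) g = 10.3508


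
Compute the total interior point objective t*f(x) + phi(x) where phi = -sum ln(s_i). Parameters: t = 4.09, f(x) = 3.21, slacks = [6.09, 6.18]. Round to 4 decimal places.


Step 1: Compute log-barrier.
ln values: [1.8066, 1.8213]
phi = -(1.8066 + 1.8213) = -3.628
Step 2: Compute augmented objective.
t*f(x) = 4.09*3.21 = 13.1289
Total = 13.1289 - 3.628 = 9.5009


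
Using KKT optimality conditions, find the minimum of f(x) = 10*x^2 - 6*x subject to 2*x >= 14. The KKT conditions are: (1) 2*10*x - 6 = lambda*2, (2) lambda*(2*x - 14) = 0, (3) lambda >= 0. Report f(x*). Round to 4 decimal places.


Step 1: Try lambda = 0 (constraint inactive).
x_unc = 6/(2*10) = 0.3
Check: 2*0.3 = 0.6 < 14 -- violated!
Step 2: Constraint must be active: 2*x = 14
x* = 14/2 = 7.0
lambda = (2*10*7.0 - 6)/2 = 67.0
Step 3: Compute optimal value.
f(x*) = 10*7.0^2 - 6*7.0 = 448.0


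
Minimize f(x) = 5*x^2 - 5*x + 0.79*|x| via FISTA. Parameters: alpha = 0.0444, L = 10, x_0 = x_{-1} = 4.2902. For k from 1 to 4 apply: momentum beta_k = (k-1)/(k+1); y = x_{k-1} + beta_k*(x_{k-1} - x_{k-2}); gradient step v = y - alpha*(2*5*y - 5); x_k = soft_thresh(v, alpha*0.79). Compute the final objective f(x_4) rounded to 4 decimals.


FISTA on f(x) = 5*x^2 - 5*x + 0.79*|x|
L = 10, alpha = 0.0444
Iteration 1: beta = 0.0, y = 4.2902 + 0.0*(4.2902 - 4.2902) = 4.2902
  grad(y) = 37.902, v = y - alpha*grad = 2.6074
  prox(v) = soft_thresh(2.6074, 0.0351) = 2.5723
Iteration 2: beta = 0.3333, y = 2.5723 + 0.3333*(2.5723 - 4.2902) = 1.9996
  grad(y) = 14.9963, v = y - alpha*grad = 1.3338
  prox(v) = soft_thresh(1.3338, 0.0351) = 1.2987
Iteration 3: beta = 0.5, y = 1.2987 + 0.5*(1.2987 - 2.5723) = 0.6619
  grad(y) = 1.6194, v = y - alpha*grad = 0.59
  prox(v) = soft_thresh(0.59, 0.0351) = 0.555
Iteration 4: beta = 0.6, y = 0.555 + 0.6*(0.555 - 1.2987) = 0.1087
  grad(y) = -3.9129, v = y - alpha*grad = 0.2824
  prox(v) = soft_thresh(0.2824, 0.0351) = 0.2474
f(x_4) = 5*0.2474^2 - 5*0.2474 + 0.79*|0.2474| = -0.7355


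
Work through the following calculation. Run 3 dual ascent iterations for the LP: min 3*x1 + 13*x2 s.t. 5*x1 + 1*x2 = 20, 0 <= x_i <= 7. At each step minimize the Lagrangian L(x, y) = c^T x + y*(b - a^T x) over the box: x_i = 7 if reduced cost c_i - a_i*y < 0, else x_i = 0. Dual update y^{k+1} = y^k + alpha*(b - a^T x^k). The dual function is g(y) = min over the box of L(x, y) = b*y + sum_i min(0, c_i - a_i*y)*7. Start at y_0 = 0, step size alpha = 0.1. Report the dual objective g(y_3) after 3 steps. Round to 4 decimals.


Dual ascent for LP: min 3*x1 + 13*x2, 5*x1 + 1*x2 = 20, 0 <= x_i <= 7
Step 1: y^k = 0.0, reduced costs: (3.0, 13.0)
  x^k = (0.0, 0.0), subgradient = b - a^T x = 20.0
  y^{k+1} = 0.0 + 0.1*20.0 = 2.0
Step 2: y^k = 2.0, reduced costs: (-7.0, 11.0)
  x^k = (7.0, 0.0), subgradient = b - a^T x = -15.0
  y^{k+1} = 2.0 + 0.1*-15.0 = 0.5
Step 3: y^k = 0.5, reduced costs: (0.5, 12.5)
  x^k = (0.0, 0.0), subgradient = b - a^T x = 20.0
  y^{k+1} = 0.5 + 0.1*20.0 = 2.5
Dual objective at y_3 = 2.5: reduced costs (-9.5, 10.5), box minimizer x = (7.0, 0.0)
g(y_3) = b*y + (c1 - a1*y)*x1 + (c2 - a2*y)*x2 = 20*2.5 + (-9.5)*7.0 + 10.5*0.0 = 50.0 - 66.5 + 0.0 = -16.5


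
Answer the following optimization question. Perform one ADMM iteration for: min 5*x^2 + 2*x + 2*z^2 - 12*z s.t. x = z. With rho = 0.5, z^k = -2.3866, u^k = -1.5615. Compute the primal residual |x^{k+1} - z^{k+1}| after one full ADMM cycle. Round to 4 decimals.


ADMM iteration with rho = 0.5, z^k = -2.3866, u^k = -1.5615
Step 1: x-update.
Minimize 5*x^2 + 2*x + (0.5/2)*(x + 2.3866 - 1.5615)^2
FOC: (2*5 + 0.5)*x = -2 + 0.5*(-2.3866 + 1.5615)
x^{k+1} = -0.2298
Step 2: z-update.
Minimize 2*z^2 - 12*z + (0.5/2)*(-0.2298 - z - 1.5615)^2
FOC: (2*2 + 0.5)*z = 12 + 0.5*(-0.2298 - 1.5615)
z^{k+1} = 2.4676
Step 3: u-update.
u^{k+1} = -1.5615 - 0.2298 - 2.4676 = -4.2589
Step 4: Primal residual = |-0.2298 - 2.4676| = 2.6974


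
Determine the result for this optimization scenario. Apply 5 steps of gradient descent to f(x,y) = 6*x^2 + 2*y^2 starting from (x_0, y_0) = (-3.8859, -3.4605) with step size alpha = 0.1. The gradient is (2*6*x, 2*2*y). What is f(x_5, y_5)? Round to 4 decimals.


Gradient descent on f(x,y) = 6*x^2 + 2*y^2.
Starting point: (-3.8859, -3.4605), alpha = 0.1
Step 1: grad_x = 2*6*-3.8859 = -46.6308, grad_y = 2*2*-3.4605 = -13.842
  x_1 = -3.8859 - 0.1*-46.6308 = 0.7772
  y_1 = -3.4605 - 0.1*-13.842 = -2.0763
Step 2: grad_x = 2*6*0.7772 = 9.3262, grad_y = 2*2*-2.0763 = -8.3052
  x_2 = 0.7772 - 0.1*9.3262 = -0.1554
  y_2 = -2.0763 - 0.1*-8.3052 = -1.2458
Step 3: grad_x = 2*6*-0.1554 = -1.8652, grad_y = 2*2*-1.2458 = -4.9831
  x_3 = -0.1554 - 0.1*-1.8652 = 0.0311
  y_3 = -1.2458 - 0.1*-4.9831 = -0.7475
Step 4: grad_x = 2*6*0.0311 = 0.373, grad_y = 2*2*-0.7475 = -2.9899
  x_4 = 0.0311 - 0.1*0.373 = -0.0062
  y_4 = -0.7475 - 0.1*-2.9899 = -0.4485
Step 5: grad_x = 2*6*-0.0062 = -0.0746, grad_y = 2*2*-0.4485 = -1.7939
  x_5 = -0.0062 - 0.1*-0.0746 = 0.0012
  y_5 = -0.4485 - 0.1*-1.7939 = -0.2691
f(0.0012, -0.2691) = 6*0.0012^2 + 2*(-0.2691)^2 = 0.1448


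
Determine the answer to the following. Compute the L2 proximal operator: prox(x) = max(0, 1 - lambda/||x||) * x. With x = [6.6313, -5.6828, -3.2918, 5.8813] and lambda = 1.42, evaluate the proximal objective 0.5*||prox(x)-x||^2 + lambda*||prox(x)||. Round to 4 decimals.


Step 1: Compute ||x||.
||x|| = 11.0315
Step 2: Compute scaling factor.
scale = max(0, 1 - 1.42/11.0315) = 0.8713
Step 3: prox(x) = [5.7777, -4.9513, -2.8681, 5.1242]
||prox(x)|| = 9.6115
Step 4: Proximal objective.
0.5*||prox-x||^2 = 1.0082
lambda*||prox|| = 13.6483
Total = 14.6565


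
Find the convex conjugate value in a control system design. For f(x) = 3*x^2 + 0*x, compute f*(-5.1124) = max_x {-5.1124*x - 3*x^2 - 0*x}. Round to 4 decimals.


f*(y) = sup_x {y*x - a*x^2 - b*x} = sup_x {(y-b)*x - a*x^2}
FOC: (y - b) - 2a*x = 0 => x* = (y - b)/(2a)
x* = (-5.1124 - 0)/(2*3) = -0.8521
f*(-5.1124) = (y-b)^2/(4a) = (-5.1124 - 0)^2/(4*3)
= 26.1366/12 = 2.1781


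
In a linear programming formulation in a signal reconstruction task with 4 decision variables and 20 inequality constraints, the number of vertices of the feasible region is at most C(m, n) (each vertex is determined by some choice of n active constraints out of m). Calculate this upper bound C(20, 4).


Each vertex corresponds to some choice of n active constraints out of m, so the number of vertices is at most C(m, n) = m! / (n!(m-n)!).
m = 20, n = 4
Numerator: 20 * 19 * 18 * 17
Denominator: 4! = 24
C(20, 4) = 4845


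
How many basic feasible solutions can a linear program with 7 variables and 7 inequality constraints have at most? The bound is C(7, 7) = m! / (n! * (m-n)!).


Each vertex corresponds to some choice of n active constraints out of m, so the number of vertices is at most C(m, n) = m! / (n!(m-n)!).
m = 7, n = 7
Numerator: 7 * 6 * 5 * 4 * 3 * 2 * 1
Denominator: 7! = 5040
C(7, 7) = 1


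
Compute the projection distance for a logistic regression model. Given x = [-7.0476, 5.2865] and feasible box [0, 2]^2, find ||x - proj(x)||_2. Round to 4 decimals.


Project each component onto [0, 2].
clip(-7.0476) = 0.0, clip(5.2865) = 2.0
Projection = [0.0, 2.0]
Squared diffs: [49.6687, 10.8011]
Distance = sqrt(60.4698) = 7.7762


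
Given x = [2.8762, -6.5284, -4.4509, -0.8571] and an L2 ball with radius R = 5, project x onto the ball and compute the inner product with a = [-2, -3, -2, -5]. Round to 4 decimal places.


Step 1: Compute ||x|| (intermediates to 6 decimals).
||x|| = sqrt(2.8762^2 + (-6.5284)^2 + (-4.4509)^2 + (-0.8571)^2) = 8.45208
Step 2: Project.
Since ||x|| > R, scale = R/||x|| = 5/8.45208 = 0.59157, proj(x) = scale * x
proj(x) = [1.701474, -3.862006, -2.633019, -0.507035]
Step 3: Dot product.
a^T * proj(x) = -2*1.701474 - 3*(-3.862006) - 2*(-2.633019) - 5*(-0.507035) = 15.9843


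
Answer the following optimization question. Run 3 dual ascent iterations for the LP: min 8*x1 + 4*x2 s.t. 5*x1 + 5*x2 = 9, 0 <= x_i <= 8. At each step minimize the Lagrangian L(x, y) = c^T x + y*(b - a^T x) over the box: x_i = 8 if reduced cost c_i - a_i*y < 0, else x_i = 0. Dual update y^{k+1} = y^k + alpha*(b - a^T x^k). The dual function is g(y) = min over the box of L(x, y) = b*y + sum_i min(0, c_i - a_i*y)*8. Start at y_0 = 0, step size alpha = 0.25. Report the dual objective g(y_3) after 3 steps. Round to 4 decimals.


Dual ascent for LP: min 8*x1 + 4*x2, 5*x1 + 5*x2 = 9, 0 <= x_i <= 8
Step 1: y^k = 0.0, reduced costs: (8.0, 4.0)
  x^k = (0.0, 0.0), subgradient = b - a^T x = 9.0
  y^{k+1} = 0.0 + 0.25*9.0 = 2.25
Step 2: y^k = 2.25, reduced costs: (-3.25, -7.25)
  x^k = (8.0, 8.0), subgradient = b - a^T x = -71.0
  y^{k+1} = 2.25 + 0.25*-71.0 = -15.5
Step 3: y^k = -15.5, reduced costs: (85.5, 81.5)
  x^k = (0.0, 0.0), subgradient = b - a^T x = 9.0
  y^{k+1} = -15.5 + 0.25*9.0 = -13.25
Dual objective at y_3 = -13.25: reduced costs (74.25, 70.25), box minimizer x = (0.0, 0.0)
g(y_3) = b*y + (c1 - a1*y)*x1 + (c2 - a2*y)*x2 = 9*(-13.25) + 74.25*0.0 + 70.25*0.0 = -119.25 + 0.0 + 0.0 = -119.25


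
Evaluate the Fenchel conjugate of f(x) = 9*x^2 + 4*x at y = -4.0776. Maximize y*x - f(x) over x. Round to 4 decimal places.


f*(y) = sup_x {y*x - a*x^2 - b*x} = sup_x {(y-b)*x - a*x^2}
FOC: (y - b) - 2a*x = 0 => x* = (y - b)/(2a)
x* = (-4.0776 - 4)/(2*9) = -0.4488
f*(-4.0776) = (y-b)^2/(4a) = (-4.0776 - 4)^2/(4*9)
= 65.2476/36 = 1.8124


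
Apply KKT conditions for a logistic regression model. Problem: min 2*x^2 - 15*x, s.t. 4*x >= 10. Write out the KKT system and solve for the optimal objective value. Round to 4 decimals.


Step 1: Try lambda = 0 (constraint inactive).
Stationarity: 2*2*x - 15 = 0
x* = 15/(2*2) = 3.75
Check constraint: 4*3.75 = 15.0 >= 10 -- satisfied.
Step 2: Compute optimal value.
f(x*) = 2*3.75^2 - 15*3.75 = -28.125


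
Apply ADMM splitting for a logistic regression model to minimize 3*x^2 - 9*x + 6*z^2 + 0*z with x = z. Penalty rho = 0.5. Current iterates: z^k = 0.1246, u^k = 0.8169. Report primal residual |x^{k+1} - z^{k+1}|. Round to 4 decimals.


ADMM iteration with rho = 0.5, z^k = 0.1246, u^k = 0.8169
Step 1: x-update.
Minimize 3*x^2 - 9*x + (0.5/2)*(x - 0.1246 + 0.8169)^2
FOC: (2*3 + 0.5)*x = 9 + 0.5*(0.1246 - 0.8169)
x^{k+1} = 1.3314
Step 2: z-update.
Minimize 6*z^2 + 0*z + (0.5/2)*(1.3314 - z + 0.8169)^2
FOC: (2*6 + 0.5)*z = 0 + 0.5*(1.3314 + 0.8169)
z^{k+1} = 0.0859
Step 3: u-update.
u^{k+1} = 0.8169 + 1.3314 - 0.0859 = 2.0623
Step 4: Primal residual = |1.3314 - 0.0859| = 1.2454


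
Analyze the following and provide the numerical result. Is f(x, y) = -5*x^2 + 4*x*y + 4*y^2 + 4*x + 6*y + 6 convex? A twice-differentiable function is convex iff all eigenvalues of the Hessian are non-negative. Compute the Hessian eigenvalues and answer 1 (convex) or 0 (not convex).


The Hessian of f(x,y) = -5*x^2 + 4*x*y + 4*y^2 + 4*x + 6*y + 6 is:
H = [[-10, 4], [4, 8]]
Trace = -10 + 8 = -2
Determinant = -10*8 - (4)^2 = -96
Discriminant = (-2)^2 - 4*-96 = 388.0
Eigenvalues: lambda_1 = -10.8489, lambda_2 = 8.8489
The function is not convex.

0


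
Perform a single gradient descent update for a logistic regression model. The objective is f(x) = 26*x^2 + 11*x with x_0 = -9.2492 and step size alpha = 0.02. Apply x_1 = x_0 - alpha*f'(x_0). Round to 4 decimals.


We compute the gradient at x_0 and apply the update.
f'(x) = 52*x + 11
f'(-9.2492) = 52*-9.2492 + 11 = -469.9584
x_1 = -9.2492 - 0.02*-469.9584 = 0.15


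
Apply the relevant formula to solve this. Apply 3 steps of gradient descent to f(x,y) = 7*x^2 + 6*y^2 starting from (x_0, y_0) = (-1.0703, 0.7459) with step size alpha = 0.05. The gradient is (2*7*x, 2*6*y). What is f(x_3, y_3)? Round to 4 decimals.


Gradient descent on f(x,y) = 7*x^2 + 6*y^2.
Starting point: (-1.0703, 0.7459), alpha = 0.05
Step 1: grad_x = 2*7*-1.0703 = -14.9842, grad_y = 2*6*0.7459 = 8.9508
  x_1 = -1.0703 - 0.05*-14.9842 = -0.3211
  y_1 = 0.7459 - 0.05*8.9508 = 0.2984
Step 2: grad_x = 2*7*-0.3211 = -4.4953, grad_y = 2*6*0.2984 = 3.5803
  x_2 = -0.3211 - 0.05*-4.4953 = -0.0963
  y_2 = 0.2984 - 0.05*3.5803 = 0.1193
Step 3: grad_x = 2*7*-0.0963 = -1.3486, grad_y = 2*6*0.1193 = 1.4321
  x_3 = -0.0963 - 0.05*-1.3486 = -0.0289
  y_3 = 0.1193 - 0.05*1.4321 = 0.0477
f(-0.0289, 0.0477) = 7*(-0.0289)^2 + 6*0.0477^2 = 0.0195


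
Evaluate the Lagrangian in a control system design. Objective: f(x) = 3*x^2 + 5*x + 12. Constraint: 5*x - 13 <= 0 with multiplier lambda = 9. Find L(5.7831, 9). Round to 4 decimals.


Step 1: Evaluate f(x).
f(5.7831) = 3*5.7831^2 + 5*5.7831 + 12 = 141.2482
Step 2: Evaluate g(x).
g(5.7831) = 5*5.7831 - 13 = 15.9155
Step 3: Compute Lagrangian.
L = 141.2482 + 9*15.9155 = 284.4877


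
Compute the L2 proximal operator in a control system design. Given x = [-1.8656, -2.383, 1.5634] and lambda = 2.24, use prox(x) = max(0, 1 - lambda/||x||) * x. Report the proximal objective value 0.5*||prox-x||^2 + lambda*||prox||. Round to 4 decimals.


Step 1: Compute ||x||.
||x|| = 3.4064
Step 2: Compute scaling factor.
scale = max(0, 1 - 2.24/3.4064) = 0.3424
Step 3: prox(x) = [-0.6388, -0.816, 0.5353]
||prox(x)|| = 1.1664
Step 4: Proximal objective.
0.5*||prox-x||^2 = 2.5088
lambda*||prox|| = 2.6127
Total = 5.1215


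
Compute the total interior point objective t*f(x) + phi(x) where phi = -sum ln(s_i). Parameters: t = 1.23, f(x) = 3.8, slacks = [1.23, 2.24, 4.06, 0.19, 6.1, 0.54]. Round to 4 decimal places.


Step 1: Compute log-barrier.
ln values: [0.207, 0.8065, 1.4012, -1.6607, 1.8083, -0.6162]
phi = -(0.207 + 0.8065 + 1.4012 - 1.6607 + 1.8083 - 0.6162) = -1.946
Step 2: Compute augmented objective.
t*f(x) = 1.23*3.8 = 4.674
Total = 4.674 - 1.946 = 2.728


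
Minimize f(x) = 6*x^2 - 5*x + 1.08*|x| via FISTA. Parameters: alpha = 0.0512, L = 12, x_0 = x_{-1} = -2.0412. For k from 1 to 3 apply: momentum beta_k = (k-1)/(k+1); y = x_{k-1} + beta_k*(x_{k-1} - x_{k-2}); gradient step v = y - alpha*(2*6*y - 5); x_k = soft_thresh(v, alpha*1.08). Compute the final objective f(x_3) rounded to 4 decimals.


FISTA on f(x) = 6*x^2 - 5*x + 1.08*|x|
L = 12, alpha = 0.0512
Iteration 1: beta = 0.0, y = -2.0412 + 0.0*(-2.0412 + 2.0412) = -2.0412
  grad(y) = -29.4944, v = y - alpha*grad = -0.5311
  prox(v) = soft_thresh(-0.5311, 0.0553) = -0.4758
Iteration 2: beta = 0.3333, y = -0.4758 + 0.3333*(-0.4758 + 2.0412) = 0.046
  grad(y) = -4.4479, v = y - alpha*grad = 0.2737
  prox(v) = soft_thresh(0.2737, 0.0553) = 0.2184
Iteration 3: beta = 0.5, y = 0.2184 + 0.5*(0.2184 + 0.4758) = 0.5656
  grad(y) = 1.7868, v = y - alpha*grad = 0.4741
  prox(v) = soft_thresh(0.4741, 0.0553) = 0.4188
f(x_3) = 6*0.4188^2 - 5*0.4188 + 1.08*|0.4188| = -0.5894


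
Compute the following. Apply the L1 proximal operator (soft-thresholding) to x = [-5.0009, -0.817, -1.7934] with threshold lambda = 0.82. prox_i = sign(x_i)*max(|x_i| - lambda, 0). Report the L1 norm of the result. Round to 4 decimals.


Soft-thresholding with lambda = 0.82:
prox(-5.0009) = sign(-5.0009)*max(|-5.0009| - 0.82, 0) = -4.1809
prox(-0.817) = sign(-0.817)*max(|-0.817| - 0.82, 0) = 0.0
prox(-1.7934) = sign(-1.7934)*max(|-1.7934| - 0.82, 0) = -0.9734
prox(x) = [-4.1809, 0.0, -0.9734]
||prox(x)||_1 = 4.1809 + 0.0 + 0.9734 = 5.1543


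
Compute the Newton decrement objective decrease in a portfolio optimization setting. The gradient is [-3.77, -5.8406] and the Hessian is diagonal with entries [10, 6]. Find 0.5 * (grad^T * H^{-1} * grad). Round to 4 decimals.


Step 1: H is diagonal, so H^(-1) * g = [-0.377, -0.9734].
Step 2: g^T H^(-1) g = sum_i g_i^2 / H_ii
  = (-3.77)^2/10 + (-5.8406)^2/6
  = 1.4213 + 5.6854 = 7.1067
Step 3: Objective decrease = 0.5 * g^T H^(-1) g = 3.5534


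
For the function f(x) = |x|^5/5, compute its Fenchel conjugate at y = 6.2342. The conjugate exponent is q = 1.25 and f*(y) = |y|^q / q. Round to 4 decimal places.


The conjugate exponent q satisfies 1/p + 1/q = 1.
p = 5, so q = 5/(5 - 1) = 1.25
|y|^q = 6.2342^1.25 = 9.8509
f*(6.2342) = 9.8509 / 1.25 = 7.8807


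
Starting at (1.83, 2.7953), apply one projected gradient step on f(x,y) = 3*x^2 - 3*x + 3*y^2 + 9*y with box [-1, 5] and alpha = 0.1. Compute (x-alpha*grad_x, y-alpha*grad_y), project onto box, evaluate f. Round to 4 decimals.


Step 1: Compute gradient at (1.83, 2.7953).
grad_x = 2*3*1.83 - 3 = 7.98
grad_y = 2*3*2.7953 + 9 = 25.7718
Step 2: Gradient step.
x_raw = 1.83 - 0.1*7.98 = 1.032
y_raw = 2.7953 - 0.1*25.7718 = 0.2181
Step 3: Project onto [-1, 5].
x_proj = clip(1.032) = 1.032
y_proj = clip(0.2181) = 0.2181
Step 4: Evaluate f.
f(1.032, 0.2181) = 2.2049


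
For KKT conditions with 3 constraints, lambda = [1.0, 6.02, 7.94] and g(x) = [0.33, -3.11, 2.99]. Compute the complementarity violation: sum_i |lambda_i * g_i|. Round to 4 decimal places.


KKT complementary slackness check:
lambda_1 * g_1 = 1.0 * 0.33 = 0.33
lambda_2 * g_2 = 6.02 * -3.11 = -18.7222
lambda_3 * g_3 = 7.94 * 2.99 = 23.7406
Total violation = 0.33 + 18.7222 + 23.7406 = 42.7928


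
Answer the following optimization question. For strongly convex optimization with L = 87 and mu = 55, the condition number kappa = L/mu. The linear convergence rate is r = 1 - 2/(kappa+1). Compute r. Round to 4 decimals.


Step 1: Compute the condition number.
kappa = L/mu = 87/55 = 1.5818
Step 2: Compute the convergence rate.
r = 1 - 2/(kappa + 1) = 1 - 2*mu/(L + mu) = (L - mu)/(L + mu) = 32/142 = 0.2254


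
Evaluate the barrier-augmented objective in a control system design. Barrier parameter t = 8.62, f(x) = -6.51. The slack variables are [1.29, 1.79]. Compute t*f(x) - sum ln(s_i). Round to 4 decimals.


Step 1: Compute log-barrier.
ln values: [0.2546, 0.5822]
phi = -(0.2546 + 0.5822) = -0.8369
Step 2: Compute augmented objective.
t*f(x) = 8.62*-6.51 = -56.1162
Total = -56.1162 - 0.8369 = -56.9531


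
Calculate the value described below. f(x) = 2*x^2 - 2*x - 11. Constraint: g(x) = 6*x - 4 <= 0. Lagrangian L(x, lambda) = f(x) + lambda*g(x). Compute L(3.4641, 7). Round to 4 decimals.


Step 1: Evaluate f(x).
f(3.4641) = 2*3.4641^2 - 2*3.4641 - 11 = 6.0718
Step 2: Evaluate g(x).
g(3.4641) = 6*3.4641 - 4 = 16.7846
Step 3: Compute Lagrangian.
L = 6.0718 + 7*16.7846 = 123.564


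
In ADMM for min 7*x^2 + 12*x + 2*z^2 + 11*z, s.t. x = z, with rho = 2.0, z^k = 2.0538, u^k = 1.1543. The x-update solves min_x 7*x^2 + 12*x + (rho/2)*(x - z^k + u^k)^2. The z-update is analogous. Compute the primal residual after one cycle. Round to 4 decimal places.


ADMM iteration with rho = 2.0, z^k = 2.0538, u^k = 1.1543
Step 1: x-update.
Minimize 7*x^2 + 12*x + (2.0/2)*(x - 2.0538 + 1.1543)^2
FOC: (2*7 + 2.0)*x = -12 + 2.0*(2.0538 - 1.1543)
x^{k+1} = -0.6376
Step 2: z-update.
Minimize 2*z^2 + 11*z + (2.0/2)*(-0.6376 - z + 1.1543)^2
FOC: (2*2 + 2.0)*z = -11 + 2.0*(-0.6376 + 1.1543)
z^{k+1} = -1.6611
Step 3: u-update.
u^{k+1} = 1.1543 - 0.6376 + 1.6611 = 2.1778
Step 4: Primal residual = |-0.6376 + 1.6611| = 1.0235


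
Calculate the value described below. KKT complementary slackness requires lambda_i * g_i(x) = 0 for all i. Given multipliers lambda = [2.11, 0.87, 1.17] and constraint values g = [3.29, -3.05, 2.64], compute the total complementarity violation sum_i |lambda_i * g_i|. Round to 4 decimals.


KKT complementary slackness check:
lambda_1 * g_1 = 2.11 * 3.29 = 6.9419
lambda_2 * g_2 = 0.87 * -3.05 = -2.6535
lambda_3 * g_3 = 1.17 * 2.64 = 3.0888
Total violation = 6.9419 + 2.6535 + 3.0888 = 12.6842


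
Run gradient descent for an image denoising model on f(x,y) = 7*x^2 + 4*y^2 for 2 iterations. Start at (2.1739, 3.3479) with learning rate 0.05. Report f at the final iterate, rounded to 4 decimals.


Gradient descent on f(x,y) = 7*x^2 + 4*y^2.
Starting point: (2.1739, 3.3479), alpha = 0.05
Step 1: grad_x = 2*7*2.1739 = 30.4346, grad_y = 2*4*3.3479 = 26.7832
  x_1 = 2.1739 - 0.05*30.4346 = 0.6522
  y_1 = 3.3479 - 0.05*26.7832 = 2.0087
Step 2: grad_x = 2*7*0.6522 = 9.1304, grad_y = 2*4*2.0087 = 16.0699
  x_2 = 0.6522 - 0.05*9.1304 = 0.1957
  y_2 = 2.0087 - 0.05*16.0699 = 1.2052
f(0.1957, 1.2052) = 7*0.1957^2 + 4*1.2052^2 = 6.0784


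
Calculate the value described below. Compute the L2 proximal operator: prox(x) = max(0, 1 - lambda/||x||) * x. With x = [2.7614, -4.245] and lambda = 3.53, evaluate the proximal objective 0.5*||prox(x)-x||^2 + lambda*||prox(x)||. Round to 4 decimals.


Step 1: Compute ||x||.
||x|| = 5.0641
Step 2: Compute scaling factor.
scale = max(0, 1 - 3.53/5.0641) = 0.3029
Step 3: prox(x) = [0.8365, -1.286]
||prox(x)|| = 1.5341
Step 4: Proximal objective.
0.5*||prox-x||^2 = 6.2305
lambda*||prox|| = 5.4154
Total = 11.6459


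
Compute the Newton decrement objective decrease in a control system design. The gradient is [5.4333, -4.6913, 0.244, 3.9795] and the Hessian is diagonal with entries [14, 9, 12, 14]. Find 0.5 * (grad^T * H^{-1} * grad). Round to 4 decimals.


Step 1: H is diagonal, so H^(-1) * g = [0.3881, -0.5213, 0.0203, 0.2843].
Step 2: g^T H^(-1) g = sum_i g_i^2 / H_ii
  = (5.4333)^2/14 + (-4.6913)^2/9 + (0.244)^2/12 + (3.9795)^2/14
  = 2.1086 + 2.4454 + 0.005 + 1.1312 = 5.6901
Step 3: Objective decrease = 0.5 * g^T H^(-1) g = 2.8451


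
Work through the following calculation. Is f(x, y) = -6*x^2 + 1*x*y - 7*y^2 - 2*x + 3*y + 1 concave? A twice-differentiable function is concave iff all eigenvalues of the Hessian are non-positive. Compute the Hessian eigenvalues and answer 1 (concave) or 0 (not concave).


The Hessian of f(x,y) = -6*x^2 + 1*x*y - 7*y^2 - 2*x + 3*y + 1 is:
H = [[-12, 1], [1, -14]]
Trace = -12 - 14 = -26
Determinant = -12*-14 - (1)^2 = 167
Discriminant = (-26)^2 - 4*167 = 8.0
Eigenvalues: lambda_1 = -14.4142, lambda_2 = -11.5858
The function is concave.

1


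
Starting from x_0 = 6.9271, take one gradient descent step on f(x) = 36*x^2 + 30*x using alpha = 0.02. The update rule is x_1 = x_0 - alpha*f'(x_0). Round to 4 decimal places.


We compute the gradient at x_0 and apply the update.
f'(x) = 72*x + 30
f'(6.9271) = 72*6.9271 + 30 = 528.7512
x_1 = 6.9271 - 0.02*528.7512 = -3.6479


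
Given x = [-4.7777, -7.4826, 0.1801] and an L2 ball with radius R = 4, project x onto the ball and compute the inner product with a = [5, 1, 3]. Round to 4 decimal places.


Step 1: Compute ||x|| (intermediates to 6 decimals).
||x|| = sqrt((-4.7777)^2 + (-7.4826)^2 + 0.1801^2) = 8.879648
Step 2: Project.
Since ||x|| > R, scale = R/||x|| = 4/8.879648 = 0.450468, proj(x) = scale * x
proj(x) = [-2.152201, -3.370672, 0.081129]
Step 3: Dot product.
a^T * proj(x) = 5*(-2.152201) + 1*(-3.370672) + 3*0.081129 = -13.8883


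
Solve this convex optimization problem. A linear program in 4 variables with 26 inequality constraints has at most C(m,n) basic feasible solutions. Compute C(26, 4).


Each vertex corresponds to some choice of n active constraints out of m, so the number of vertices is at most C(m, n) = m! / (n!(m-n)!).
m = 26, n = 4
Numerator: 26 * 25 * 24 * 23
Denominator: 4! = 24
C(26, 4) = 14950


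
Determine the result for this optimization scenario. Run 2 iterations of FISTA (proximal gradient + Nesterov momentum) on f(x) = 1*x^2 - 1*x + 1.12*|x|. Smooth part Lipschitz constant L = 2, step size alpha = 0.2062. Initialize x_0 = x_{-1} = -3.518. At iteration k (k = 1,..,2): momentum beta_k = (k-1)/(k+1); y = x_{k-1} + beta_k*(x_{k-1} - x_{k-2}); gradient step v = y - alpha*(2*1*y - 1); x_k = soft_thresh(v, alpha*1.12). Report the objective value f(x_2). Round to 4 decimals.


FISTA on f(x) = 1*x^2 - 1*x + 1.12*|x|
L = 2, alpha = 0.2062
Iteration 1: beta = 0.0, y = -3.518 + 0.0*(-3.518 + 3.518) = -3.518
  grad(y) = -8.036, v = y - alpha*grad = -1.861
  prox(v) = soft_thresh(-1.861, 0.2309) = -1.63
Iteration 2: beta = 0.3333, y = -1.63 + 0.3333*(-1.63 + 3.518) = -1.0007
  grad(y) = -3.0014, v = y - alpha*grad = -0.3818
  prox(v) = soft_thresh(-0.3818, 0.2309) = -0.1509
f(x_2) = 1*(-0.1509)^2 - 1*(-0.1509) + 1.12*|-0.1509| = 0.3426


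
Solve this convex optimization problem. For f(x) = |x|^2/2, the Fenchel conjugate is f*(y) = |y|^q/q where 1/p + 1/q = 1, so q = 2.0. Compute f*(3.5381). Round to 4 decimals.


The conjugate exponent q satisfies 1/p + 1/q = 1.
p = 2, so q = 2/(2 - 1) = 2.0
|y|^q = 3.5381^2.0 = 12.5182
f*(3.5381) = 12.5182 / 2.0 = 6.2591


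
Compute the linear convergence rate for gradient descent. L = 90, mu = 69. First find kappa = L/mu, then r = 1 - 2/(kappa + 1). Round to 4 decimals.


Step 1: Compute the condition number.
kappa = L/mu = 90/69 = 1.3043
Step 2: Compute the convergence rate.
r = 1 - 2/(kappa + 1) = 1 - 2*mu/(L + mu) = (L - mu)/(L + mu) = 21/159 = 0.1321


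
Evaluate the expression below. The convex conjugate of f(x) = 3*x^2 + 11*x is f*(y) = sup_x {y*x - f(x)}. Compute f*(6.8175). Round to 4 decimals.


f*(y) = sup_x {y*x - a*x^2 - b*x} = sup_x {(y-b)*x - a*x^2}
FOC: (y - b) - 2a*x = 0 => x* = (y - b)/(2a)
x* = (6.8175 - 11)/(2*3) = -0.6971
f*(6.8175) = (y-b)^2/(4a) = (6.8175 - 11)^2/(4*3)
= 17.4933/12 = 1.4578


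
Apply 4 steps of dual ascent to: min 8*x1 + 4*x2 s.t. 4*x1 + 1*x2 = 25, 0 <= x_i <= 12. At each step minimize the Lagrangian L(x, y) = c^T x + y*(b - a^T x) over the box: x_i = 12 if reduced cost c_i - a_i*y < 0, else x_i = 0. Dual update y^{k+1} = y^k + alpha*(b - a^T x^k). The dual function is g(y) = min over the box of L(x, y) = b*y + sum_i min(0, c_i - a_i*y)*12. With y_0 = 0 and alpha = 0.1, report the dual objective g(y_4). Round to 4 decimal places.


Dual ascent for LP: min 8*x1 + 4*x2, 4*x1 + 1*x2 = 25, 0 <= x_i <= 12
Step 1: y^k = 0.0, reduced costs: (8.0, 4.0)
  x^k = (0.0, 0.0), subgradient = b - a^T x = 25.0
  y^{k+1} = 0.0 + 0.1*25.0 = 2.5
Step 2: y^k = 2.5, reduced costs: (-2.0, 1.5)
  x^k = (12.0, 0.0), subgradient = b - a^T x = -23.0
  y^{k+1} = 2.5 + 0.1*-23.0 = 0.2
Step 3: y^k = 0.2, reduced costs: (7.2, 3.8)
  x^k = (0.0, 0.0), subgradient = b - a^T x = 25.0
  y^{k+1} = 0.2 + 0.1*25.0 = 2.7
Step 4: y^k = 2.7, reduced costs: (-2.8, 1.3)
  x^k = (12.0, 0.0), subgradient = b - a^T x = -23.0
  y^{k+1} = 2.7 + 0.1*-23.0 = 0.4
Dual objective at y_4 = 0.4: reduced costs (6.4, 3.6), box minimizer x = (0.0, 0.0)
g(y_4) = b*y + (c1 - a1*y)*x1 + (c2 - a2*y)*x2 = 25*0.4 + 6.4*0.0 + 3.6*0.0 = 10.0 + 0.0 + 0.0 = 10.0


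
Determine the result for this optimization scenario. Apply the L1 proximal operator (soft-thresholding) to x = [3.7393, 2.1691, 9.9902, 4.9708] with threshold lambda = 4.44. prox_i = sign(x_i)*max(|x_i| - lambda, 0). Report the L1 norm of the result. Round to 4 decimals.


Soft-thresholding with lambda = 4.44:
prox(3.7393) = sign(3.7393)*max(|3.7393| - 4.44, 0) = 0.0
prox(2.1691) = sign(2.1691)*max(|2.1691| - 4.44, 0) = 0.0
prox(9.9902) = sign(9.9902)*max(|9.9902| - 4.44, 0) = 5.5502
prox(4.9708) = sign(4.9708)*max(|4.9708| - 4.44, 0) = 0.5308
prox(x) = [0.0, 0.0, 5.5502, 0.5308]
||prox(x)||_1 = 0.0 + 0.0 + 5.5502 + 0.5308 = 6.081
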